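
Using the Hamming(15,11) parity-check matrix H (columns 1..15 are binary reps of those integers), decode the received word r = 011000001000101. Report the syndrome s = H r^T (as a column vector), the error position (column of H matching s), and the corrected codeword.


s = (1, 0, 1, 0)^T, error position = 10, corrected codeword c = 011000001100101

Compute s = H r^T mod 2 one row at a time:
  s_1 = 0 + 1 + 0 + 0 + 0 + 1 + 0 + 1 = 3 ≡ 1 (mod 2).
  s_2 = 0 + 0 + 0 + 0 + 0 + 1 + 0 + 1 = 2 ≡ 0 (mod 2).
  s_3 = 1 + 1 + 0 + 0 + 0 + 0 + 0 + 1 = 3 ≡ 1 (mod 2).
  s_4 = 0 + 1 + 0 + 0 + 1 + 0 + 1 + 1 = 4 ≡ 0 (mod 2).
s = (1, 0, 1, 0)^T — this equals column 10 of H (binary 1010), so error is at position 10.
Correct: flip bit 10 of r = 011000001000101 to get c = 011000001100101.


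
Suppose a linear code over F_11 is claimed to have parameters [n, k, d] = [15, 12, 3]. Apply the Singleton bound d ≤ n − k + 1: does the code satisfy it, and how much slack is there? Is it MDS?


Singleton RHS = n − k + 1 = 4, slack = 1, bound satisfied, not MDS.

Singleton bound: d ≤ n − k + 1.
Here n = 15, k = 12, so n − k + 1 = 4.
Given d = 3, check d ≤ 4: YES.
Slack = (n − k + 1) − d = 1.
The code is NOT MDS (slack = 1 > 0).
Description: the claimed parameters are [15, 12, 3]_11; such a code would be non-MDS.


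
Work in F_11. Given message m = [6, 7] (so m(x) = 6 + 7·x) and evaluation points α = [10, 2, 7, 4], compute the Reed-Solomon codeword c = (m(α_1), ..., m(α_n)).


c = [10, 9, 0, 1]

Message polynomial: m(x) = 6 + 7·x (mod 11).
For each evaluation point α_i, compute m(α_i) mod 11:
  α_1 = 10: Horner steps 7 → 10, so m(10) = 10.
  α_2 = 2: Horner steps 7 → 9, so m(2) = 9.
  α_3 = 7: Horner steps 7 → 0, so m(7) = 0.
  α_4 = 4: Horner steps 7 → 1, so m(4) = 1.
Codeword c = [10, 9, 0, 1] ∈ F_11^4.


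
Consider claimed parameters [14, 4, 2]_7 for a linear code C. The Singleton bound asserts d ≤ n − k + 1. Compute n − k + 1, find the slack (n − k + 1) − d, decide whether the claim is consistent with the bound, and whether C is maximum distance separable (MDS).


Singleton RHS = n − k + 1 = 11, slack = 9, bound satisfied, not MDS.

Singleton bound: d ≤ n − k + 1.
Here n = 14, k = 4, so n − k + 1 = 11.
Given d = 2, check d ≤ 11: YES.
Slack = (n − k + 1) − d = 9.
The code is NOT MDS (slack = 9 > 0).
Description: the claimed parameters are [14, 4, 2]_7; such a code would be non-MDS.


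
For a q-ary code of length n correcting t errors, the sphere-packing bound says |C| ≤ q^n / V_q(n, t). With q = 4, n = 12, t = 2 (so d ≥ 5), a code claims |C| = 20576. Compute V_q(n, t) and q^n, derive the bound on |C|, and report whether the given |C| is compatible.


V_q(n, t) = 631, q^n = 16777216, Hamming bound = 26588, |C| = 20576 ≤ bound (satisfied).

Step 1: Compute V_q(n, t) = Σ_{j=0}^2 C(n, j) (q−1)^j.
  j = 0: C(12,0)·(3)^0 = 1·1 = 1.
  j = 1: C(12,1)·(3)^1 = 12·3 = 36.
  j = 2: C(12,2)·(3)^2 = 66·9 = 594.
  V_q(n, t) = 1 + 36 + 594 = 631.
Step 2: q^n = 4^12 = 16777216.
Step 3: Hamming bound ⌊q^n / V_q(n,t)⌋ = ⌊16777216/631⌋ = 26588.
Step 4: Compare |C| = 20576 to 26588: satisfied.
The claimed |C| lies below the Hamming bound.


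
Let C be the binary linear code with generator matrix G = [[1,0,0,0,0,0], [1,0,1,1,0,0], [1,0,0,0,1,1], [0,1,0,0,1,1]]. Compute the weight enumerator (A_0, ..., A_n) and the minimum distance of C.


Weight distribution: A_0 = 1, A_1 = 2, A_2 = 3, A_3 = 4, A_4 = 3, A_5 = 2, A_6 = 1. Minimum distance d = 1.

Enumerate all 2^4 = 16 messages m ∈ F_2^4.
For each, compute codeword c = mG in F_2^6, then tally its weight.
  m = 0000 → c = 000000, weight = 0.
  m = 1000 → c = 100000, weight = 1.
  m = 0100 → c = 101100, weight = 3.
  m = 1100 → c = 001100, weight = 2.
  m = 0010 → c = 100011, weight = 3.
  m = 1010 → c = 000011, weight = 2.
  m = 0110 → c = 001111, weight = 4.
  m = 1110 → c = 101111, weight = 5.
  m = 0001 → c = 010011, weight = 3.
  m = 1001 → c = 110011, weight = 4.
  m = 0101 → c = 111111, weight = 6.
  m = 1101 → c = 011111, weight = 5.
  m = 0011 → c = 110000, weight = 2.
  m = 1011 → c = 010000, weight = 1.
  m = 0111 → c = 011100, weight = 3.
  m = 1111 → c = 111100, weight = 4.
Tally weights:
  weight 0: 1 codewords.
  weight 1: 2 codewords.
  weight 2: 3 codewords.
  weight 3: 4 codewords.
  weight 4: 3 codewords.
  weight 5: 2 codewords.
  weight 6: 1 codewords.
Minimum distance d = smallest w > 0 with A_w > 0 = 1.
Sanity: Σ A_w = 16 = 2^4 = 16 ✓.


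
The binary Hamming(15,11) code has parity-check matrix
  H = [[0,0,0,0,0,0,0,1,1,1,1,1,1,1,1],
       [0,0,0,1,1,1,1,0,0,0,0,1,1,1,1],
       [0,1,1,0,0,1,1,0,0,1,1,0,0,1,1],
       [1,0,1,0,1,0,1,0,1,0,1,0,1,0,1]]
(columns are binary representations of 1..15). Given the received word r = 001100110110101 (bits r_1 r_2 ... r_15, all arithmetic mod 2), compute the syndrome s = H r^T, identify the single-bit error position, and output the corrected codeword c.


s = (1, 0, 1, 1)^T, error position = 11, corrected codeword c = 001100110100101

Compute s = H r^T mod 2 one row at a time:
  s_1 = 1 + 0 + 1 + 1 + 0 + 1 + 0 + 1 = 5 ≡ 1 (mod 2).
  s_2 = 1 + 0 + 0 + 1 + 0 + 1 + 0 + 1 = 4 ≡ 0 (mod 2).
  s_3 = 0 + 1 + 0 + 1 + 1 + 1 + 0 + 1 = 5 ≡ 1 (mod 2).
  s_4 = 0 + 1 + 0 + 1 + 0 + 1 + 1 + 1 = 5 ≡ 1 (mod 2).
s = (1, 0, 1, 1)^T — this equals column 11 of H (binary 1011), so error is at position 11.
Correct: flip bit 11 of r = 001100110110101 to get c = 001100110100101.


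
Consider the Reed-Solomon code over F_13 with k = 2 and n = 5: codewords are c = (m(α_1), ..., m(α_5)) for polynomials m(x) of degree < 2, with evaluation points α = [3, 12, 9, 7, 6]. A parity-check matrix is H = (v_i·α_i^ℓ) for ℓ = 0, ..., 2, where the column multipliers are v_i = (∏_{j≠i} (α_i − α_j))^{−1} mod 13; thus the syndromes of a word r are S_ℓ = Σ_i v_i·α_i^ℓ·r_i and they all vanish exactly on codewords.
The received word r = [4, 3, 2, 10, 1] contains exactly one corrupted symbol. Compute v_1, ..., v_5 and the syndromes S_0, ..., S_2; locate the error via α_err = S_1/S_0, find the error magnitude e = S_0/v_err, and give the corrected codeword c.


S = (11, 7, 8), error at position 1, error magnitude e = 4, c = [0, 3, 2, 10, 1].

Step 1: column multipliers v_i = (∏_{j≠i}(α_i − α_j))^{−1} mod 13.
  i = 1 (α = 3): (3−12)(3−9)(3−7)(3−6) = (−9)·(−6)·(−4)·(−3) = 648 ≡ 11, so v_1 = 11^{−1} = 6 (mod 13).
  i = 2 (α = 12): (12−3)(12−9)(12−7)(12−6) = 9·3·5·6 = 810 ≡ 4, so v_2 = 4^{−1} = 10 (mod 13).
  i = 3 (α = 9): (9−3)(9−12)(9−7)(9−6) = 6·(−3)·2·3 = −108 ≡ 9, so v_3 = 9^{−1} = 3 (mod 13).
  i = 4 (α = 7): (7−3)(7−12)(7−9)(7−6) = 4·(−5)·(−2)·1 = 40 ≡ 1, so v_4 = 1^{−1} = 1 (mod 13).
  i = 5 (α = 6): (6−3)(6−12)(6−9)(6−7) = 3·(−6)·(−3)·(−1) = −54 ≡ 11, so v_5 = 11^{−1} = 6 (mod 13).
  v = [6, 10, 3, 1, 6].
Step 2: syndromes of r = [4, 3, 2, 10, 1] (all sums mod 13).
  S_0 = Σ v_i r_i = 6·4 + 10·3 + 3·2 + 1·10 + 6·1 = 76 ≡ 11.
  S_1 = Σ v_i α_i r_i = 6·3·4 + 10·12·3 + 3·9·2 + 1·7·10 + 6·6·1 = 592 ≡ 7.
  α_i^2 mod 13 = [9, 1, 3, 10, 10].
  S_2 = Σ v_i α_i^2 r_i = 6·9·4 + 10·1·3 + 3·3·2 + 1·10·10 + 6·10·1 = 424 ≡ 8.
  S = (11, 7, 8) ≠ 0, so r is not a codeword (an error is present).
Step 3: locate the error. For a single error e at position i, S_ℓ = v_i·e·α_i^ℓ, so α_err = S_1/S_0.
  S_0^{−1} = 11^{−1} = 6 (mod 13), so α_err = 7·6 = 42 ≡ 3 = α_1. Error position i = 1.
  Consistency check: S_2/S_1 = 8·2 = 16 ≡ 3 = α_err ✓ (single-error assumption holds).
Step 4: error magnitude e = S_0/v_1 = S_0·∏_{j≠1}(α_1 − α_j) = 11·11 = 121 ≡ 4 (mod 13).
Step 5: correct position 1: c_1 = r_1 − e = 4 − 4 ≡ 0 (mod 13). Hence c = [0, 3, 2, 10, 1].
  Check: interpolating c through the α_i gives m(x) = 12 + 9·x (degree < 2) with m(α_i) = c_i for every i, so c is indeed a codeword.


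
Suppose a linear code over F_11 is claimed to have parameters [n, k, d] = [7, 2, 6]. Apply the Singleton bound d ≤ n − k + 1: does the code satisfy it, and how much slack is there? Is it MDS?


Singleton RHS = n − k + 1 = 6, slack = 0, bound satisfied, MDS.

Singleton bound: d ≤ n − k + 1.
Here n = 7, k = 2, so n − k + 1 = 6.
Given d = 6, check d ≤ 6: YES.
Slack = (n − k + 1) − d = 0.
The code is MDS (slack = 0).
Description: the claimed parameters are [7, 2, 6]_11; such a code would be MDS (meets Singleton bound).


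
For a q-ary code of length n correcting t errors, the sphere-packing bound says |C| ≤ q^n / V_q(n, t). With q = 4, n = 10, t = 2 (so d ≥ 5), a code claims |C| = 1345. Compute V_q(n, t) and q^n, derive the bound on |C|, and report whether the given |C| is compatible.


V_q(n, t) = 436, q^n = 1048576, Hamming bound = 2404, |C| = 1345 ≤ bound (satisfied).

Step 1: Compute V_q(n, t) = Σ_{j=0}^2 C(n, j) (q−1)^j.
  j = 0: C(10,0)·(3)^0 = 1·1 = 1.
  j = 1: C(10,1)·(3)^1 = 10·3 = 30.
  j = 2: C(10,2)·(3)^2 = 45·9 = 405.
  V_q(n, t) = 1 + 30 + 405 = 436.
Step 2: q^n = 4^10 = 1048576.
Step 3: Hamming bound ⌊q^n / V_q(n,t)⌋ = ⌊1048576/436⌋ = 2404.
Step 4: Compare |C| = 1345 to 2404: satisfied.
The claimed |C| lies below the Hamming bound.


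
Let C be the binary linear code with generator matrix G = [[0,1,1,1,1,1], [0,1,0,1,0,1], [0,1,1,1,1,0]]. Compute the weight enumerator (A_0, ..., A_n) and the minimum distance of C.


Weight distribution: A_0 = 1, A_1 = 1, A_2 = 2, A_3 = 2, A_4 = 1, A_5 = 1. Minimum distance d = 1.

Enumerate all 2^3 = 8 messages m ∈ F_2^3.
For each, compute codeword c = mG in F_2^6, then tally its weight.
  m = 000 → c = 000000, weight = 0.
  m = 100 → c = 011111, weight = 5.
  m = 010 → c = 010101, weight = 3.
  m = 110 → c = 001010, weight = 2.
  m = 001 → c = 011110, weight = 4.
  m = 101 → c = 000001, weight = 1.
  m = 011 → c = 001011, weight = 3.
  m = 111 → c = 010100, weight = 2.
Tally weights:
  weight 0: 1 codewords.
  weight 1: 1 codewords.
  weight 2: 2 codewords.
  weight 3: 2 codewords.
  weight 4: 1 codewords.
  weight 5: 1 codewords.
Minimum distance d = smallest w > 0 with A_w > 0 = 1.
Sanity: Σ A_w = 8 = 2^3 = 8 ✓.


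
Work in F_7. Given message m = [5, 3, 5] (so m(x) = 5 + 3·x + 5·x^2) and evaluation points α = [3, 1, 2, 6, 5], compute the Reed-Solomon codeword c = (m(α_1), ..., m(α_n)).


c = [3, 6, 3, 0, 5]

Message polynomial: m(x) = 5 + 3·x + 5·x^2 (mod 7).
For each evaluation point α_i, compute m(α_i) mod 7:
  α_1 = 3: Horner steps 5 → 4 → 3, so m(3) = 3.
  α_2 = 1: Horner steps 5 → 1 → 6, so m(1) = 6.
  α_3 = 2: Horner steps 5 → 6 → 3, so m(2) = 3.
  α_4 = 6: Horner steps 5 → 5 → 0, so m(6) = 0.
  α_5 = 5: Horner steps 5 → 0 → 5, so m(5) = 5.
Codeword c = [3, 6, 3, 0, 5] ∈ F_7^5.


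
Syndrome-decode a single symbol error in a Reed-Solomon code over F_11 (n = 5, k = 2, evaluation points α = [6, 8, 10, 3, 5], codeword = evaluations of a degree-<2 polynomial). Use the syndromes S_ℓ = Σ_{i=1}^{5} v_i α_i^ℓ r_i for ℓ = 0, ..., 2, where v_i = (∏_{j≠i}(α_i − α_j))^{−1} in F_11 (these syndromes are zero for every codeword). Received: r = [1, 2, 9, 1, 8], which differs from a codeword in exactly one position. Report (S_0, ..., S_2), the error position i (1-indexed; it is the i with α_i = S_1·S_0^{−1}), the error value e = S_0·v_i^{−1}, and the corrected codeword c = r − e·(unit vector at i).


S = (3, 7, 9), error at position 1, error magnitude e = 6, c = [6, 2, 9, 1, 8].

Step 1: column multipliers v_i = (∏_{j≠i}(α_i − α_j))^{−1} mod 11.
  i = 1 (α = 6): (6−8)(6−10)(6−3)(6−5) = (−2)·(−4)·3·1 = 24 ≡ 2, so v_1 = 2^{−1} = 6 (mod 11).
  i = 2 (α = 8): (8−6)(8−10)(8−3)(8−5) = 2·(−2)·5·3 = −60 ≡ 6, so v_2 = 6^{−1} = 2 (mod 11).
  i = 3 (α = 10): (10−6)(10−8)(10−3)(10−5) = 4·2·7·5 = 280 ≡ 5, so v_3 = 5^{−1} = 9 (mod 11).
  i = 4 (α = 3): (3−6)(3−8)(3−10)(3−5) = (−3)·(−5)·(−7)·(−2) = 210 ≡ 1, so v_4 = 1^{−1} = 1 (mod 11).
  i = 5 (α = 5): (5−6)(5−8)(5−10)(5−3) = (−1)·(−3)·(−5)·2 = −30 ≡ 3, so v_5 = 3^{−1} = 4 (mod 11).
  v = [6, 2, 9, 1, 4].
Step 2: syndromes of r = [1, 2, 9, 1, 8] (all sums mod 11).
  S_0 = Σ v_i r_i = 6·1 + 2·2 + 9·9 + 1·1 + 4·8 = 124 ≡ 3.
  S_1 = Σ v_i α_i r_i = 6·6·1 + 2·8·2 + 9·10·9 + 1·3·1 + 4·5·8 = 1041 ≡ 7.
  α_i^2 mod 11 = [3, 9, 1, 9, 3].
  S_2 = Σ v_i α_i^2 r_i = 6·3·1 + 2·9·2 + 9·1·9 + 1·9·1 + 4·3·8 = 240 ≡ 9.
  S = (3, 7, 9) ≠ 0, so r is not a codeword (an error is present).
Step 3: locate the error. For a single error e at position i, S_ℓ = v_i·e·α_i^ℓ, so α_err = S_1/S_0.
  S_0^{−1} = 3^{−1} = 4 (mod 11), so α_err = 7·4 = 28 ≡ 6 = α_1. Error position i = 1.
  Consistency check: S_2/S_1 = 9·8 = 72 ≡ 6 = α_err ✓ (single-error assumption holds).
Step 4: error magnitude e = S_0/v_1 = S_0·∏_{j≠1}(α_1 − α_j) = 3·2 = 6 ≡ 6 (mod 11).
Step 5: correct position 1: c_1 = r_1 − e = 1 − 6 ≡ 6 (mod 11). Hence c = [6, 2, 9, 1, 8].
  Check: interpolating c through the α_i gives m(x) = 7 + 9·x (degree < 2) with m(α_i) = c_i for every i, so c is indeed a codeword.


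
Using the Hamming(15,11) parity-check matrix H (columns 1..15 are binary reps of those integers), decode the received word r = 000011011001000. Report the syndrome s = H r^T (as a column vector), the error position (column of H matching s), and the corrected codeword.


s = (1, 1, 1, 0)^T, error position = 14, corrected codeword c = 000011011001010

Compute s = H r^T mod 2 one row at a time:
  s_1 = 1 + 1 + 0 + 0 + 1 + 0 + 0 + 0 = 3 ≡ 1 (mod 2).
  s_2 = 0 + 1 + 1 + 0 + 1 + 0 + 0 + 0 = 3 ≡ 1 (mod 2).
  s_3 = 0 + 0 + 1 + 0 + 0 + 0 + 0 + 0 = 1 ≡ 1 (mod 2).
  s_4 = 0 + 0 + 1 + 0 + 1 + 0 + 0 + 0 = 2 ≡ 0 (mod 2).
s = (1, 1, 1, 0)^T — this equals column 14 of H (binary 1110), so error is at position 14.
Correct: flip bit 14 of r = 000011011001000 to get c = 000011011001010.


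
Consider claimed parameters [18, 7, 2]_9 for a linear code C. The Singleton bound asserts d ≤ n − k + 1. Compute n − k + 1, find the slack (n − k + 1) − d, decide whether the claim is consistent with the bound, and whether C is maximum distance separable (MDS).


Singleton RHS = n − k + 1 = 12, slack = 10, bound satisfied, not MDS.

Singleton bound: d ≤ n − k + 1.
Here n = 18, k = 7, so n − k + 1 = 12.
Given d = 2, check d ≤ 12: YES.
Slack = (n − k + 1) − d = 10.
The code is NOT MDS (slack = 10 > 0).
Description: the claimed parameters are [18, 7, 2]_9; such a code would be non-MDS.


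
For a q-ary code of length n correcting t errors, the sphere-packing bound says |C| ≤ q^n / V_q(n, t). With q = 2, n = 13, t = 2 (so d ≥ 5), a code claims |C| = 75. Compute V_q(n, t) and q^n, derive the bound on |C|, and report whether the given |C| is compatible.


V_q(n, t) = 92, q^n = 8192, Hamming bound = 89, |C| = 75 ≤ bound (satisfied).

Step 1: Compute V_q(n, t) = Σ_{j=0}^2 C(n, j) (q−1)^j.
  j = 0: C(13,0)·(1)^0 = 1·1 = 1.
  j = 1: C(13,1)·(1)^1 = 13·1 = 13.
  j = 2: C(13,2)·(1)^2 = 78·1 = 78.
  V_q(n, t) = 1 + 13 + 78 = 92.
Step 2: q^n = 2^13 = 8192.
Step 3: Hamming bound ⌊q^n / V_q(n,t)⌋ = ⌊8192/92⌋ = 89.
Step 4: Compare |C| = 75 to 89: satisfied.
The claimed |C| lies below the Hamming bound.


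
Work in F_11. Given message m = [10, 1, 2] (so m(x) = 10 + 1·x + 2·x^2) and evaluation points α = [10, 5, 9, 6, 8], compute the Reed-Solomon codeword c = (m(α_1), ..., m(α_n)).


c = [0, 10, 5, 0, 3]

Message polynomial: m(x) = 10 + 1·x + 2·x^2 (mod 11).
For each evaluation point α_i, compute m(α_i) mod 11:
  α_1 = 10: Horner steps 2 → 10 → 0, so m(10) = 0.
  α_2 = 5: Horner steps 2 → 0 → 10, so m(5) = 10.
  α_3 = 9: Horner steps 2 → 8 → 5, so m(9) = 5.
  α_4 = 6: Horner steps 2 → 2 → 0, so m(6) = 0.
  α_5 = 8: Horner steps 2 → 6 → 3, so m(8) = 3.
Codeword c = [0, 10, 5, 0, 3] ∈ F_11^5.


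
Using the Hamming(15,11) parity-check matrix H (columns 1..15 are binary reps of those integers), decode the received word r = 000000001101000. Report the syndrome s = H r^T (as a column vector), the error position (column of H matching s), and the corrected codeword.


s = (1, 1, 1, 1)^T, error position = 15, corrected codeword c = 000000001101001

Compute s = H r^T mod 2 one row at a time:
  s_1 = 0 + 1 + 1 + 0 + 1 + 0 + 0 + 0 = 3 ≡ 1 (mod 2).
  s_2 = 0 + 0 + 0 + 0 + 1 + 0 + 0 + 0 = 1 ≡ 1 (mod 2).
  s_3 = 0 + 0 + 0 + 0 + 1 + 0 + 0 + 0 = 1 ≡ 1 (mod 2).
  s_4 = 0 + 0 + 0 + 0 + 1 + 0 + 0 + 0 = 1 ≡ 1 (mod 2).
s = (1, 1, 1, 1)^T — this equals column 15 of H (binary 1111), so error is at position 15.
Correct: flip bit 15 of r = 000000001101000 to get c = 000000001101001.


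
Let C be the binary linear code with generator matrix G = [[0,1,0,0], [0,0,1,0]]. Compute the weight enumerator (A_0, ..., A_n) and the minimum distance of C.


Weight distribution: A_0 = 1, A_1 = 2, A_2 = 1. Minimum distance d = 1.

Enumerate all 2^2 = 4 messages m ∈ F_2^2.
For each, compute codeword c = mG in F_2^4, then tally its weight.
  m = 00 → c = 0000, weight = 0.
  m = 10 → c = 0100, weight = 1.
  m = 01 → c = 0010, weight = 1.
  m = 11 → c = 0110, weight = 2.
Tally weights:
  weight 0: 1 codewords.
  weight 1: 2 codewords.
  weight 2: 1 codewords.
Minimum distance d = smallest w > 0 with A_w > 0 = 1.
Sanity: Σ A_w = 4 = 2^2 = 4 ✓.


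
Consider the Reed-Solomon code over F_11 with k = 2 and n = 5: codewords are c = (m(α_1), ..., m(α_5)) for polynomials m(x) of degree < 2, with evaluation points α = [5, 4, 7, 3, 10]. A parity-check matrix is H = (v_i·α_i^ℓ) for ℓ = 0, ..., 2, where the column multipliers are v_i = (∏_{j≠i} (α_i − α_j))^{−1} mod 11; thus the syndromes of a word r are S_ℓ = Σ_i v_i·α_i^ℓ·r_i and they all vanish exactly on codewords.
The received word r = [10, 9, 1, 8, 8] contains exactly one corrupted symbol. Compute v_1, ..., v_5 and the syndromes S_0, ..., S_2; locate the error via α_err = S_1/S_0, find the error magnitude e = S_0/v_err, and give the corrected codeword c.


S = (5, 6, 5), error at position 5, error magnitude e = 4, c = [10, 9, 1, 8, 4].

Step 1: column multipliers v_i = (∏_{j≠i}(α_i − α_j))^{−1} mod 11.
  i = 1 (α = 5): (5−4)(5−7)(5−3)(5−10) = 1·(−2)·2·(−5) = 20 ≡ 9, so v_1 = 9^{−1} = 5 (mod 11).
  i = 2 (α = 4): (4−5)(4−7)(4−3)(4−10) = (−1)·(−3)·1·(−6) = −18 ≡ 4, so v_2 = 4^{−1} = 3 (mod 11).
  i = 3 (α = 7): (7−5)(7−4)(7−3)(7−10) = 2·3·4·(−3) = −72 ≡ 5, so v_3 = 5^{−1} = 9 (mod 11).
  i = 4 (α = 3): (3−5)(3−4)(3−7)(3−10) = (−2)·(−1)·(−4)·(−7) = 56 ≡ 1, so v_4 = 1^{−1} = 1 (mod 11).
  i = 5 (α = 10): (10−5)(10−4)(10−7)(10−3) = 5·6·3·7 = 630 ≡ 3, so v_5 = 3^{−1} = 4 (mod 11).
  v = [5, 3, 9, 1, 4].
Step 2: syndromes of r = [10, 9, 1, 8, 8] (all sums mod 11).
  S_0 = Σ v_i r_i = 5·10 + 3·9 + 9·1 + 1·8 + 4·8 = 126 ≡ 5.
  S_1 = Σ v_i α_i r_i = 5·5·10 + 3·4·9 + 9·7·1 + 1·3·8 + 4·10·8 = 765 ≡ 6.
  α_i^2 mod 11 = [3, 5, 5, 9, 1].
  S_2 = Σ v_i α_i^2 r_i = 5·3·10 + 3·5·9 + 9·5·1 + 1·9·8 + 4·1·8 = 434 ≡ 5.
  S = (5, 6, 5) ≠ 0, so r is not a codeword (an error is present).
Step 3: locate the error. For a single error e at position i, S_ℓ = v_i·e·α_i^ℓ, so α_err = S_1/S_0.
  S_0^{−1} = 5^{−1} = 9 (mod 11), so α_err = 6·9 = 54 ≡ 10 = α_5. Error position i = 5.
  Consistency check: S_2/S_1 = 5·2 = 10 ≡ 10 = α_err ✓ (single-error assumption holds).
Step 4: error magnitude e = S_0/v_5 = S_0·∏_{j≠5}(α_5 − α_j) = 5·3 = 15 ≡ 4 (mod 11).
Step 5: correct position 5: c_5 = r_5 − e = 8 − 4 ≡ 4 (mod 11). Hence c = [10, 9, 1, 8, 4].
  Check: interpolating c through the α_i gives m(x) = 5 + 1·x (degree < 2) with m(α_i) = c_i for every i, so c is indeed a codeword.


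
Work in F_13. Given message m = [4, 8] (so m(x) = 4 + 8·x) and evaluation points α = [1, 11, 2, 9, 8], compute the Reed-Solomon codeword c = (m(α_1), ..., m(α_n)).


c = [12, 1, 7, 11, 3]

Message polynomial: m(x) = 4 + 8·x (mod 13).
For each evaluation point α_i, compute m(α_i) mod 13:
  α_1 = 1: Horner steps 8 → 12, so m(1) = 12.
  α_2 = 11: Horner steps 8 → 1, so m(11) = 1.
  α_3 = 2: Horner steps 8 → 7, so m(2) = 7.
  α_4 = 9: Horner steps 8 → 11, so m(9) = 11.
  α_5 = 8: Horner steps 8 → 3, so m(8) = 3.
Codeword c = [12, 1, 7, 11, 3] ∈ F_13^5.


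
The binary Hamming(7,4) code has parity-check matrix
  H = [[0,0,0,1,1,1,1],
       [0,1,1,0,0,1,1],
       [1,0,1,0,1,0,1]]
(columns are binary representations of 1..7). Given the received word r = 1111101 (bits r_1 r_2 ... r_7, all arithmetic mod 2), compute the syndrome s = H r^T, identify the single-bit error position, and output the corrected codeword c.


s = (1, 1, 0)^T, error position = 6, corrected codeword c = 1111111

Compute s = H r^T mod 2 one row at a time:
  s_1 = 1 + 1 + 0 + 1 = 3 ≡ 1 (mod 2).
  s_2 = 1 + 1 + 0 + 1 = 3 ≡ 1 (mod 2).
  s_3 = 1 + 1 + 1 + 1 = 4 ≡ 0 (mod 2).
s = (1, 1, 0)^T — this equals column 6 of H (binary 110), so error is at position 6.
Correct: flip bit 6 of r = 1111101 to get c = 1111111.


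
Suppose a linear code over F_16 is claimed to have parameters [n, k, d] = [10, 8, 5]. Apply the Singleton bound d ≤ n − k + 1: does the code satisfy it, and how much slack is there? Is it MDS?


Singleton RHS = n − k + 1 = 3, slack = -2, bound violated (no such code; not MDS).

Singleton bound: d ≤ n − k + 1.
Here n = 10, k = 8, so n − k + 1 = 3.
Given d = 5, check d ≤ 3: NO.
Slack = (n − k + 1) − d = -2.
The slack is negative: d = 5 exceeds n − k + 1 = 3 by 2, so the Singleton bound is violated and no linear [10, 8, 5]_16 code can exist. In particular it is not MDS (MDS requires d = n − k + 1 exactly).
Description: the claimed parameters are [10, 8, 5]_16; such a code would be impossible (violates the Singleton bound).


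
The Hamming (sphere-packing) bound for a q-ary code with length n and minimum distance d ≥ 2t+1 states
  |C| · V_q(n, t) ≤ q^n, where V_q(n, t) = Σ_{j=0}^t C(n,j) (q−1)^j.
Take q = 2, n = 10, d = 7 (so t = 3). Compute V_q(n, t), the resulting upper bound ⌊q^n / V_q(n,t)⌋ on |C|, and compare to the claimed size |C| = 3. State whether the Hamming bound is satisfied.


V_q(n, t) = 176, q^n = 1024, Hamming bound = 5, |C| = 3 ≤ bound (satisfied).

Step 1: Compute V_q(n, t) = Σ_{j=0}^3 C(n, j) (q−1)^j.
  j = 0: C(10,0)·(1)^0 = 1·1 = 1.
  j = 1: C(10,1)·(1)^1 = 10·1 = 10.
  j = 2: C(10,2)·(1)^2 = 45·1 = 45.
  j = 3: C(10,3)·(1)^3 = 120·1 = 120.
  V_q(n, t) = 1 + 10 + 45 + 120 = 176.
Step 2: q^n = 2^10 = 1024.
Step 3: Hamming bound ⌊q^n / V_q(n,t)⌋ = ⌊1024/176⌋ = 5.
Step 4: Compare |C| = 3 to 5: satisfied.
The claimed |C| lies below the Hamming bound.


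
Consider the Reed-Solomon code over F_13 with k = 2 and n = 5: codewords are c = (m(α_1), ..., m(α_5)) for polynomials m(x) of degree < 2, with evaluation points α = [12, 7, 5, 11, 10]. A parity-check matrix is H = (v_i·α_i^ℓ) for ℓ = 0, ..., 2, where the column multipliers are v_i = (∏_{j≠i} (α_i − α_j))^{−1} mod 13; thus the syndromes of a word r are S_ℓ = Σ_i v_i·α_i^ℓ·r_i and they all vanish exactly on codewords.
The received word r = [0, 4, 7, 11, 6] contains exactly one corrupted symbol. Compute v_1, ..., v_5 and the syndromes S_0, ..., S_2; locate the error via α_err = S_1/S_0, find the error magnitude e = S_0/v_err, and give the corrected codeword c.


S = (2, 11, 2), error at position 1, error magnitude e = 10, c = [3, 4, 7, 11, 6].

Step 1: column multipliers v_i = (∏_{j≠i}(α_i − α_j))^{−1} mod 13.
  i = 1 (α = 12): (12−7)(12−5)(12−11)(12−10) = 5·7·1·2 = 70 ≡ 5, so v_1 = 5^{−1} = 8 (mod 13).
  i = 2 (α = 7): (7−12)(7−5)(7−11)(7−10) = (−5)·2·(−4)·(−3) = −120 ≡ 10, so v_2 = 10^{−1} = 4 (mod 13).
  i = 3 (α = 5): (5−12)(5−7)(5−11)(5−10) = (−7)·(−2)·(−6)·(−5) = 420 ≡ 4, so v_3 = 4^{−1} = 10 (mod 13).
  i = 4 (α = 11): (11−12)(11−7)(11−5)(11−10) = (−1)·4·6·1 = −24 ≡ 2, so v_4 = 2^{−1} = 7 (mod 13).
  i = 5 (α = 10): (10−12)(10−7)(10−5)(10−11) = (−2)·3·5·(−1) = 30 ≡ 4, so v_5 = 4^{−1} = 10 (mod 13).
  v = [8, 4, 10, 7, 10].
Step 2: syndromes of r = [0, 4, 7, 11, 6] (all sums mod 13).
  S_0 = Σ v_i r_i = 8·0 + 4·4 + 10·7 + 7·11 + 10·6 = 223 ≡ 2.
  S_1 = Σ v_i α_i r_i = 8·12·0 + 4·7·4 + 10·5·7 + 7·11·11 + 10·10·6 = 1909 ≡ 11.
  α_i^2 mod 13 = [1, 10, 12, 4, 9].
  S_2 = Σ v_i α_i^2 r_i = 8·1·0 + 4·10·4 + 10·12·7 + 7·4·11 + 10·9·6 = 1848 ≡ 2.
  S = (2, 11, 2) ≠ 0, so r is not a codeword (an error is present).
Step 3: locate the error. For a single error e at position i, S_ℓ = v_i·e·α_i^ℓ, so α_err = S_1/S_0.
  S_0^{−1} = 2^{−1} = 7 (mod 13), so α_err = 11·7 = 77 ≡ 12 = α_1. Error position i = 1.
  Consistency check: S_2/S_1 = 2·6 = 12 ≡ 12 = α_err ✓ (single-error assumption holds).
Step 4: error magnitude e = S_0/v_1 = S_0·∏_{j≠1}(α_1 − α_j) = 2·5 = 10 ≡ 10 (mod 13).
Step 5: correct position 1: c_1 = r_1 − e = 0 − 10 ≡ 3 (mod 13). Hence c = [3, 4, 7, 11, 6].
  Check: interpolating c through the α_i gives m(x) = 8 + 5·x (degree < 2) with m(α_i) = c_i for every i, so c is indeed a codeword.


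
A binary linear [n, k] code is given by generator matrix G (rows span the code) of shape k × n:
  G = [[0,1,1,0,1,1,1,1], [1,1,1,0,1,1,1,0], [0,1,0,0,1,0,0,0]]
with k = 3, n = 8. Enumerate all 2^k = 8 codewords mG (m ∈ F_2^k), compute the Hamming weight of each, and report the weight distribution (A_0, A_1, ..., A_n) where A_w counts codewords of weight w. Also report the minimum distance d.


Weight distribution: A_0 = 1, A_2 = 2, A_4 = 3, A_6 = 2. Minimum distance d = 2.

Enumerate all 2^3 = 8 messages m ∈ F_2^3.
For each, compute codeword c = mG in F_2^8, then tally its weight.
  m = 000 → c = 00000000, weight = 0.
  m = 100 → c = 01101111, weight = 6.
  m = 010 → c = 11101110, weight = 6.
  m = 110 → c = 10000001, weight = 2.
  m = 001 → c = 01001000, weight = 2.
  m = 101 → c = 00100111, weight = 4.
  m = 011 → c = 10100110, weight = 4.
  m = 111 → c = 11001001, weight = 4.
Tally weights:
  weight 0: 1 codewords.
  weight 2: 2 codewords.
  weight 4: 3 codewords.
  weight 6: 2 codewords.
Minimum distance d = smallest w > 0 with A_w > 0 = 2.
Sanity: Σ A_w = 8 = 2^3 = 8 ✓.


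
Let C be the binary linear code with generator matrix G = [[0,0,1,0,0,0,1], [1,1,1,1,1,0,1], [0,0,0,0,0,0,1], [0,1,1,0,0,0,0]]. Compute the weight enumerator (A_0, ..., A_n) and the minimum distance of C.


Weight distribution: A_0 = 1, A_1 = 3, A_2 = 3, A_3 = 2, A_4 = 3, A_5 = 3, A_6 = 1. Minimum distance d = 1.

Enumerate all 2^4 = 16 messages m ∈ F_2^4.
For each, compute codeword c = mG in F_2^7, then tally its weight.
  m = 0000 → c = 0000000, weight = 0.
  m = 1000 → c = 0010001, weight = 2.
  m = 0100 → c = 1111101, weight = 6.
  m = 1100 → c = 1101100, weight = 4.
  m = 0010 → c = 0000001, weight = 1.
  m = 1010 → c = 0010000, weight = 1.
  m = 0110 → c = 1111100, weight = 5.
  m = 1110 → c = 1101101, weight = 5.
  m = 0001 → c = 0110000, weight = 2.
  m = 1001 → c = 0100001, weight = 2.
  m = 0101 → c = 1001101, weight = 4.
  m = 1101 → c = 1011100, weight = 4.
  m = 0011 → c = 0110001, weight = 3.
  m = 1011 → c = 0100000, weight = 1.
  m = 0111 → c = 1001100, weight = 3.
  m = 1111 → c = 1011101, weight = 5.
Tally weights:
  weight 0: 1 codewords.
  weight 1: 3 codewords.
  weight 2: 3 codewords.
  weight 3: 2 codewords.
  weight 4: 3 codewords.
  weight 5: 3 codewords.
  weight 6: 1 codewords.
Minimum distance d = smallest w > 0 with A_w > 0 = 1.
Sanity: Σ A_w = 16 = 2^4 = 16 ✓.


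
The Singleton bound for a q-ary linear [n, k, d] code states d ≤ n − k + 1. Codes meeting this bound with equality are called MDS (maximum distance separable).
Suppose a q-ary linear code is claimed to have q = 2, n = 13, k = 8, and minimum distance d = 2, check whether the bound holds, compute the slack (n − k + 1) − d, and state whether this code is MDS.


Singleton RHS = n − k + 1 = 6, slack = 4, bound satisfied, not MDS.

Singleton bound: d ≤ n − k + 1.
Here n = 13, k = 8, so n − k + 1 = 6.
Given d = 2, check d ≤ 6: YES.
Slack = (n − k + 1) − d = 4.
The code is NOT MDS (slack = 4 > 0).
Description: the claimed parameters are [13, 8, 2]_2; such a code would be non-MDS.


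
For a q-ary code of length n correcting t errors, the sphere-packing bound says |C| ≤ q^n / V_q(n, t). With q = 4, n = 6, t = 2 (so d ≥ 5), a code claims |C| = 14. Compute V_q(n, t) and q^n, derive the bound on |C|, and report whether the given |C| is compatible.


V_q(n, t) = 154, q^n = 4096, Hamming bound = 26, |C| = 14 ≤ bound (satisfied).

Step 1: Compute V_q(n, t) = Σ_{j=0}^2 C(n, j) (q−1)^j.
  j = 0: C(6,0)·(3)^0 = 1·1 = 1.
  j = 1: C(6,1)·(3)^1 = 6·3 = 18.
  j = 2: C(6,2)·(3)^2 = 15·9 = 135.
  V_q(n, t) = 1 + 18 + 135 = 154.
Step 2: q^n = 4^6 = 4096.
Step 3: Hamming bound ⌊q^n / V_q(n,t)⌋ = ⌊4096/154⌋ = 26.
Step 4: Compare |C| = 14 to 26: satisfied.
The claimed |C| lies below the Hamming bound.


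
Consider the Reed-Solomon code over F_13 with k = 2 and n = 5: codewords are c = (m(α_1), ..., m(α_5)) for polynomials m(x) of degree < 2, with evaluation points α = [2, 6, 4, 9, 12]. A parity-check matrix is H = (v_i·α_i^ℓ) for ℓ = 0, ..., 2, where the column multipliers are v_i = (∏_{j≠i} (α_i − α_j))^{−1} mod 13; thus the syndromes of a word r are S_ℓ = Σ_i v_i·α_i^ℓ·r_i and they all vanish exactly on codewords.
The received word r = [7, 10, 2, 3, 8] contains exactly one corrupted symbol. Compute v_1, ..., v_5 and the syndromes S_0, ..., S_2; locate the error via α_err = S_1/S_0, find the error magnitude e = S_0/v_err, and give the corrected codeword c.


S = (2, 5, 6), error at position 4, error magnitude e = 7, c = [7, 10, 2, 9, 8].

Step 1: column multipliers v_i = (∏_{j≠i}(α_i − α_j))^{−1} mod 13.
  i = 1 (α = 2): (2−6)(2−4)(2−9)(2−12) = (−4)·(−2)·(−7)·(−10) = 560 ≡ 1, so v_1 = 1^{−1} = 1 (mod 13).
  i = 2 (α = 6): (6−2)(6−4)(6−9)(6−12) = 4·2·(−3)·(−6) = 144 ≡ 1, so v_2 = 1^{−1} = 1 (mod 13).
  i = 3 (α = 4): (4−2)(4−6)(4−9)(4−12) = 2·(−2)·(−5)·(−8) = −160 ≡ 9, so v_3 = 9^{−1} = 3 (mod 13).
  i = 4 (α = 9): (9−2)(9−6)(9−4)(9−12) = 7·3·5·(−3) = −315 ≡ 10, so v_4 = 10^{−1} = 4 (mod 13).
  i = 5 (α = 12): (12−2)(12−6)(12−4)(12−9) = 10·6·8·3 = 1440 ≡ 10, so v_5 = 10^{−1} = 4 (mod 13).
  v = [1, 1, 3, 4, 4].
Step 2: syndromes of r = [7, 10, 2, 3, 8] (all sums mod 13).
  S_0 = Σ v_i r_i = 1·7 + 1·10 + 3·2 + 4·3 + 4·8 = 67 ≡ 2.
  S_1 = Σ v_i α_i r_i = 1·2·7 + 1·6·10 + 3·4·2 + 4·9·3 + 4·12·8 = 590 ≡ 5.
  α_i^2 mod 13 = [4, 10, 3, 3, 1].
  S_2 = Σ v_i α_i^2 r_i = 1·4·7 + 1·10·10 + 3·3·2 + 4·3·3 + 4·1·8 = 214 ≡ 6.
  S = (2, 5, 6) ≠ 0, so r is not a codeword (an error is present).
Step 3: locate the error. For a single error e at position i, S_ℓ = v_i·e·α_i^ℓ, so α_err = S_1/S_0.
  S_0^{−1} = 2^{−1} = 7 (mod 13), so α_err = 5·7 = 35 ≡ 9 = α_4. Error position i = 4.
  Consistency check: S_2/S_1 = 6·8 = 48 ≡ 9 = α_err ✓ (single-error assumption holds).
Step 4: error magnitude e = S_0/v_4 = S_0·∏_{j≠4}(α_4 − α_j) = 2·10 = 20 ≡ 7 (mod 13).
Step 5: correct position 4: c_4 = r_4 − e = 3 − 7 ≡ 9 (mod 13). Hence c = [7, 10, 2, 9, 8].
  Check: interpolating c through the α_i gives m(x) = 12 + 4·x (degree < 2) with m(α_i) = c_i for every i, so c is indeed a codeword.


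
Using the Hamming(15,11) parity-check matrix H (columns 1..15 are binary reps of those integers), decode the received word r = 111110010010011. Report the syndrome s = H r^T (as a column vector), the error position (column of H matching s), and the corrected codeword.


s = (0, 0, 1, 1)^T, error position = 3, corrected codeword c = 110110010010011

Compute s = H r^T mod 2 one row at a time:
  s_1 = 1 + 0 + 0 + 1 + 0 + 0 + 1 + 1 = 4 ≡ 0 (mod 2).
  s_2 = 1 + 1 + 0 + 0 + 0 + 0 + 1 + 1 = 4 ≡ 0 (mod 2).
  s_3 = 1 + 1 + 0 + 0 + 0 + 1 + 1 + 1 = 5 ≡ 1 (mod 2).
  s_4 = 1 + 1 + 1 + 0 + 0 + 1 + 0 + 1 = 5 ≡ 1 (mod 2).
s = (0, 0, 1, 1)^T — this equals column 3 of H (binary 0011), so error is at position 3.
Correct: flip bit 3 of r = 111110010010011 to get c = 110110010010011.


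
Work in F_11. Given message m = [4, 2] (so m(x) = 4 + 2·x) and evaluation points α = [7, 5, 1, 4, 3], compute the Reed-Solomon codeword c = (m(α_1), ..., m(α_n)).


c = [7, 3, 6, 1, 10]

Message polynomial: m(x) = 4 + 2·x (mod 11).
For each evaluation point α_i, compute m(α_i) mod 11:
  α_1 = 7: Horner steps 2 → 7, so m(7) = 7.
  α_2 = 5: Horner steps 2 → 3, so m(5) = 3.
  α_3 = 1: Horner steps 2 → 6, so m(1) = 6.
  α_4 = 4: Horner steps 2 → 1, so m(4) = 1.
  α_5 = 3: Horner steps 2 → 10, so m(3) = 10.
Codeword c = [7, 3, 6, 1, 10] ∈ F_11^5.


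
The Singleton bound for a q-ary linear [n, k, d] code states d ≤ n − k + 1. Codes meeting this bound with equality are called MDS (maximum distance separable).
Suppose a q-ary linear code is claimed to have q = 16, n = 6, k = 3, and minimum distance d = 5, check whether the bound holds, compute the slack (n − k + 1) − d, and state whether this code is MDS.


Singleton RHS = n − k + 1 = 4, slack = -1, bound violated (no such code; not MDS).

Singleton bound: d ≤ n − k + 1.
Here n = 6, k = 3, so n − k + 1 = 4.
Given d = 5, check d ≤ 4: NO.
Slack = (n − k + 1) − d = -1.
The slack is negative: d = 5 exceeds n − k + 1 = 4 by 1, so the Singleton bound is violated and no linear [6, 3, 5]_16 code can exist. In particular it is not MDS (MDS requires d = n − k + 1 exactly).
Description: the claimed parameters are [6, 3, 5]_16; such a code would be impossible (violates the Singleton bound).


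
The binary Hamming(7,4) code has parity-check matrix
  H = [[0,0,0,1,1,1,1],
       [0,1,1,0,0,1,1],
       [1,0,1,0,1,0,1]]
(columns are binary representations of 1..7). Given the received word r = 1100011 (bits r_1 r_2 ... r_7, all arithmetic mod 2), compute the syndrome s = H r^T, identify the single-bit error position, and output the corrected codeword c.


s = (0, 1, 0)^T, error position = 2, corrected codeword c = 1000011

Compute s = H r^T mod 2 one row at a time:
  s_1 = 0 + 0 + 1 + 1 = 2 ≡ 0 (mod 2).
  s_2 = 1 + 0 + 1 + 1 = 3 ≡ 1 (mod 2).
  s_3 = 1 + 0 + 0 + 1 = 2 ≡ 0 (mod 2).
s = (0, 1, 0)^T — this equals column 2 of H (binary 010), so error is at position 2.
Correct: flip bit 2 of r = 1100011 to get c = 1000011.


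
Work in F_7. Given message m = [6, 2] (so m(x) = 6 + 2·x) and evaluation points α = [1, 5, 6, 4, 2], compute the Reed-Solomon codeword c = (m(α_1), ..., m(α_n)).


c = [1, 2, 4, 0, 3]

Message polynomial: m(x) = 6 + 2·x (mod 7).
For each evaluation point α_i, compute m(α_i) mod 7:
  α_1 = 1: Horner steps 2 → 1, so m(1) = 1.
  α_2 = 5: Horner steps 2 → 2, so m(5) = 2.
  α_3 = 6: Horner steps 2 → 4, so m(6) = 4.
  α_4 = 4: Horner steps 2 → 0, so m(4) = 0.
  α_5 = 2: Horner steps 2 → 3, so m(2) = 3.
Codeword c = [1, 2, 4, 0, 3] ∈ F_7^5.


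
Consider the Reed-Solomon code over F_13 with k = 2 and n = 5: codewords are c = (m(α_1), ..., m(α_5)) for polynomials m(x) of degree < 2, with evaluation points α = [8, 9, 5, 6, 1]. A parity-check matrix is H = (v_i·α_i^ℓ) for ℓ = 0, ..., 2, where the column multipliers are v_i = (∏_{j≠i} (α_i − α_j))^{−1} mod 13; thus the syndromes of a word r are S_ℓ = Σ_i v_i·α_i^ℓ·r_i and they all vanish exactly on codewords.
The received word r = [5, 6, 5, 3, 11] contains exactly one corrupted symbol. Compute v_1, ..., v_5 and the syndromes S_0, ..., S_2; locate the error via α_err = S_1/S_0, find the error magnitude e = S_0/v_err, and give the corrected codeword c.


S = (4, 7, 9), error at position 3, error magnitude e = 3, c = [5, 6, 2, 3, 11].

Step 1: column multipliers v_i = (∏_{j≠i}(α_i − α_j))^{−1} mod 13.
  i = 1 (α = 8): (8−9)(8−5)(8−6)(8−1) = (−1)·3·2·7 = −42 ≡ 10, so v_1 = 10^{−1} = 4 (mod 13).
  i = 2 (α = 9): (9−8)(9−5)(9−6)(9−1) = 1·4·3·8 = 96 ≡ 5, so v_2 = 5^{−1} = 8 (mod 13).
  i = 3 (α = 5): (5−8)(5−9)(5−6)(5−1) = (−3)·(−4)·(−1)·4 = −48 ≡ 4, so v_3 = 4^{−1} = 10 (mod 13).
  i = 4 (α = 6): (6−8)(6−9)(6−5)(6−1) = (−2)·(−3)·1·5 = 30 ≡ 4, so v_4 = 4^{−1} = 10 (mod 13).
  i = 5 (α = 1): (1−8)(1−9)(1−5)(1−6) = (−7)·(−8)·(−4)·(−5) = 1120 ≡ 2, so v_5 = 2^{−1} = 7 (mod 13).
  v = [4, 8, 10, 10, 7].
Step 2: syndromes of r = [5, 6, 5, 3, 11] (all sums mod 13).
  S_0 = Σ v_i r_i = 4·5 + 8·6 + 10·5 + 10·3 + 7·11 = 225 ≡ 4.
  S_1 = Σ v_i α_i r_i = 4·8·5 + 8·9·6 + 10·5·5 + 10·6·3 + 7·1·11 = 1099 ≡ 7.
  α_i^2 mod 13 = [12, 3, 12, 10, 1].
  S_2 = Σ v_i α_i^2 r_i = 4·12·5 + 8·3·6 + 10·12·5 + 10·10·3 + 7·1·11 = 1361 ≡ 9.
  S = (4, 7, 9) ≠ 0, so r is not a codeword (an error is present).
Step 3: locate the error. For a single error e at position i, S_ℓ = v_i·e·α_i^ℓ, so α_err = S_1/S_0.
  S_0^{−1} = 4^{−1} = 10 (mod 13), so α_err = 7·10 = 70 ≡ 5 = α_3. Error position i = 3.
  Consistency check: S_2/S_1 = 9·2 = 18 ≡ 5 = α_err ✓ (single-error assumption holds).
Step 4: error magnitude e = S_0/v_3 = S_0·∏_{j≠3}(α_3 − α_j) = 4·4 = 16 ≡ 3 (mod 13).
Step 5: correct position 3: c_3 = r_3 − e = 5 − 3 ≡ 2 (mod 13). Hence c = [5, 6, 2, 3, 11].
  Check: interpolating c through the α_i gives m(x) = 10 + 1·x (degree < 2) with m(α_i) = c_i for every i, so c is indeed a codeword.


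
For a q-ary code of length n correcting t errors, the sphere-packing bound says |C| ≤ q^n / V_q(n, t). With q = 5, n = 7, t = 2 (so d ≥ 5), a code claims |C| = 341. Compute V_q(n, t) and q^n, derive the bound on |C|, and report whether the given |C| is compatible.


V_q(n, t) = 365, q^n = 78125, Hamming bound = 214, |C| = 341 > bound (violated).

Step 1: Compute V_q(n, t) = Σ_{j=0}^2 C(n, j) (q−1)^j.
  j = 0: C(7,0)·(4)^0 = 1·1 = 1.
  j = 1: C(7,1)·(4)^1 = 7·4 = 28.
  j = 2: C(7,2)·(4)^2 = 21·16 = 336.
  V_q(n, t) = 1 + 28 + 336 = 365.
Step 2: q^n = 5^7 = 78125.
Step 3: Hamming bound ⌊q^n / V_q(n,t)⌋ = ⌊78125/365⌋ = 214.
Step 4: Compare |C| = 341 to 214: violated.
The claimed |C| lies above the Hamming bound, so no 5-ary code of length 7 with d ≥ 5 can have 341 codewords.


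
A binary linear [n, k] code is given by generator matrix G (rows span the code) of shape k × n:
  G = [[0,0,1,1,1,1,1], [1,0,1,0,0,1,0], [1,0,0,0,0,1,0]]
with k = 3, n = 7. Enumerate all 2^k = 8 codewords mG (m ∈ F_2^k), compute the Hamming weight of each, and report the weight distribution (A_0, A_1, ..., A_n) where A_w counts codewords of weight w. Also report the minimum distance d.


Weight distribution: A_0 = 1, A_1 = 1, A_2 = 1, A_3 = 1, A_4 = 2, A_5 = 2. Minimum distance d = 1.

Enumerate all 2^3 = 8 messages m ∈ F_2^3.
For each, compute codeword c = mG in F_2^7, then tally its weight.
  m = 000 → c = 0000000, weight = 0.
  m = 100 → c = 0011111, weight = 5.
  m = 010 → c = 1010010, weight = 3.
  m = 110 → c = 1001101, weight = 4.
  m = 001 → c = 1000010, weight = 2.
  m = 101 → c = 1011101, weight = 5.
  m = 011 → c = 0010000, weight = 1.
  m = 111 → c = 0001111, weight = 4.
Tally weights:
  weight 0: 1 codewords.
  weight 1: 1 codewords.
  weight 2: 1 codewords.
  weight 3: 1 codewords.
  weight 4: 2 codewords.
  weight 5: 2 codewords.
Minimum distance d = smallest w > 0 with A_w > 0 = 1.
Sanity: Σ A_w = 8 = 2^3 = 8 ✓.


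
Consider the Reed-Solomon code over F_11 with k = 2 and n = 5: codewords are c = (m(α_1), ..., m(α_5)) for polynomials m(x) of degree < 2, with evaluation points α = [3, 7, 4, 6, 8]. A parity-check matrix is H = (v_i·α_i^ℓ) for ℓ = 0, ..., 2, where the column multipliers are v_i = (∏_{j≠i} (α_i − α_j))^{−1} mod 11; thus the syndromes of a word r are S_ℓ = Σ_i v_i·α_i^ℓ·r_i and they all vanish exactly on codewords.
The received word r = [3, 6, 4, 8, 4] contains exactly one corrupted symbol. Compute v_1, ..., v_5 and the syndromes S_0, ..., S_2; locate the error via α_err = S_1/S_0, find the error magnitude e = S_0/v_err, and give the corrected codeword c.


S = (4, 5, 9), error at position 3, error magnitude e = 3, c = [3, 6, 1, 8, 4].

Step 1: column multipliers v_i = (∏_{j≠i}(α_i − α_j))^{−1} mod 11.
  i = 1 (α = 3): (3−7)(3−4)(3−6)(3−8) = (−4)·(−1)·(−3)·(−5) = 60 ≡ 5, so v_1 = 5^{−1} = 9 (mod 11).
  i = 2 (α = 7): (7−3)(7−4)(7−6)(7−8) = 4·3·1·(−1) = −12 ≡ 10, so v_2 = 10^{−1} = 10 (mod 11).
  i = 3 (α = 4): (4−3)(4−7)(4−6)(4−8) = 1·(−3)·(−2)·(−4) = −24 ≡ 9, so v_3 = 9^{−1} = 5 (mod 11).
  i = 4 (α = 6): (6−3)(6−7)(6−4)(6−8) = 3·(−1)·2·(−2) = 12 ≡ 1, so v_4 = 1^{−1} = 1 (mod 11).
  i = 5 (α = 8): (8−3)(8−7)(8−4)(8−6) = 5·1·4·2 = 40 ≡ 7, so v_5 = 7^{−1} = 8 (mod 11).
  v = [9, 10, 5, 1, 8].
Step 2: syndromes of r = [3, 6, 4, 8, 4] (all sums mod 11).
  S_0 = Σ v_i r_i = 9·3 + 10·6 + 5·4 + 1·8 + 8·4 = 147 ≡ 4.
  S_1 = Σ v_i α_i r_i = 9·3·3 + 10·7·6 + 5·4·4 + 1·6·8 + 8·8·4 = 885 ≡ 5.
  α_i^2 mod 11 = [9, 5, 5, 3, 9].
  S_2 = Σ v_i α_i^2 r_i = 9·9·3 + 10·5·6 + 5·5·4 + 1·3·8 + 8·9·4 = 955 ≡ 9.
  S = (4, 5, 9) ≠ 0, so r is not a codeword (an error is present).
Step 3: locate the error. For a single error e at position i, S_ℓ = v_i·e·α_i^ℓ, so α_err = S_1/S_0.
  S_0^{−1} = 4^{−1} = 3 (mod 11), so α_err = 5·3 = 15 ≡ 4 = α_3. Error position i = 3.
  Consistency check: S_2/S_1 = 9·9 = 81 ≡ 4 = α_err ✓ (single-error assumption holds).
Step 4: error magnitude e = S_0/v_3 = S_0·∏_{j≠3}(α_3 − α_j) = 4·9 = 36 ≡ 3 (mod 11).
Step 5: correct position 3: c_3 = r_3 − e = 4 − 3 ≡ 1 (mod 11). Hence c = [3, 6, 1, 8, 4].
  Check: interpolating c through the α_i gives m(x) = 9 + 9·x (degree < 2) with m(α_i) = c_i for every i, so c is indeed a codeword.
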